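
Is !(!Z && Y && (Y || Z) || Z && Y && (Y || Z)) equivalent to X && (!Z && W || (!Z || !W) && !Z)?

E1: !(!Z && Y && (Y || Z) || Z && Y && (Y || Z))
    = !(Y && (Y || Z))
    = !Y
E2: X && (!Z && W || (!Z || !W) && !Z)
    = X && (!Z && W || !Z)
    = X && !Z
These differ: at W=0, X=0, Y=0, Z=0, E1 = 1 but E2 = 0.

No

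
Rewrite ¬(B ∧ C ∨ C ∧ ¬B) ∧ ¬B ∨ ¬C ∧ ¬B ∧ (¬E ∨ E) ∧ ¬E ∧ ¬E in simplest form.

¬(B ∧ C ∨ C ∧ ¬B) ∧ ¬B ∨ ¬C ∧ ¬B ∧ (¬E ∨ E) ∧ ¬E ∧ ¬E
= ¬(B ∧ C ∨ C ∧ ¬B) ∧ ¬B ∨ ¬C ∧ ¬B ∧ ¬E ∧ ¬E
= ¬(B ∧ C ∨ C ∧ ¬B) ∧ ¬B ∨ ¬C ∧ ¬B ∧ ¬E
= ¬C ∧ ¬B ∨ ¬C ∧ ¬B ∧ ¬E
= ¬C ∧ ¬B

¬C ∧ ¬B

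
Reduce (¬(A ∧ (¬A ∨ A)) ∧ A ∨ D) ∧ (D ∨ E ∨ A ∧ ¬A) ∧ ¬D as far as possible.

False

(¬(A ∧ (¬A ∨ A)) ∧ A ∨ D) ∧ (D ∨ E ∨ A ∧ ¬A) ∧ ¬D
= (¬(A ∧ (¬A ∨ A)) ∧ A ∨ D) ∧ (D ∨ E) ∧ ¬D   — complement / identity
= (¬A ∧ A ∨ D) ∧ (D ∨ E) ∧ ¬D   — complement / identity
= D ∧ (D ∨ E) ∧ ¬D   — complement / identity
= D ∧ ¬D   — absorption
= False   — complement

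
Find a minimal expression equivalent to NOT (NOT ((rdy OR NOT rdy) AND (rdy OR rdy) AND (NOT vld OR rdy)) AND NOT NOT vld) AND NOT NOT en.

(rdy OR NOT vld) AND en

NOT (NOT ((rdy OR NOT rdy) AND (rdy OR rdy) AND (NOT vld OR rdy)) AND NOT NOT vld) AND NOT NOT en
= NOT (NOT ((rdy OR NOT rdy) AND (rdy OR rdy AND NOT vld)) AND NOT NOT vld) AND NOT NOT en   (distribution)
= NOT (NOT (rdy OR rdy AND NOT vld) AND NOT NOT vld) AND NOT NOT en   (complement / identity)
= (rdy OR rdy AND NOT vld OR NOT vld) AND NOT NOT en   (De Morgan)
= (rdy OR NOT vld) AND NOT NOT en   (absorption)
= (rdy OR NOT vld) AND en   (double negation)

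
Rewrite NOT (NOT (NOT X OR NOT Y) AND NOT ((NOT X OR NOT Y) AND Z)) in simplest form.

NOT X OR NOT Y

NOT (NOT (NOT X OR NOT Y) AND NOT ((NOT X OR NOT Y) AND Z))
= NOT X OR NOT Y OR (NOT X OR NOT Y) AND Z   [De Morgan]
= NOT X OR NOT Y   [absorption]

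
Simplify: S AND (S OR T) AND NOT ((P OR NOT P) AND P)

S AND NOT P

S AND (S OR T) AND NOT ((P OR NOT P) AND P)
= S AND NOT ((P OR NOT P) AND P)   (absorption)
= S AND NOT P   (complement / identity)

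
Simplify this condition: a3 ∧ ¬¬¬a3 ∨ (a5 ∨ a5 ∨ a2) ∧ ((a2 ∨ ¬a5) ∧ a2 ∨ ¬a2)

a3 ∧ ¬¬¬a3 ∨ (a5 ∨ a5 ∨ a2) ∧ ((a2 ∨ ¬a5) ∧ a2 ∨ ¬a2)
= a3 ∧ ¬a3 ∨ (a5 ∨ a5 ∨ a2) ∧ ((a2 ∨ ¬a5) ∧ a2 ∨ ¬a2)   — double negation
= a3 ∧ ¬a3 ∨ (a5 ∨ a2) ∧ ((a2 ∨ ¬a5) ∧ a2 ∨ ¬a2)   — idempotence
= (a5 ∨ a2) ∧ ((a2 ∨ ¬a5) ∧ a2 ∨ ¬a2)   — complement / identity
= (a5 ∨ a2) ∧ (a2 ∨ ¬a2)   — absorption
= a5 ∨ a2   — complement / identity

a5 ∨ a2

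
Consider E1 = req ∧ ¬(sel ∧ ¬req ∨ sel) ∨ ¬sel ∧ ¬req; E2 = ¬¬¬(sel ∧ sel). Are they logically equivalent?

E1: req ∧ ¬(sel ∧ ¬req ∨ sel) ∨ ¬sel ∧ ¬req
    = req ∧ ¬sel ∨ ¬sel ∧ ¬req   (absorption)
    = ¬sel   (distribution)
E2: ¬¬¬(sel ∧ sel)
    = ¬¬¬sel   (idempotence)
    = ¬sel   (double negation)
Both reduce to ¬sel, so they are equivalent.

Yes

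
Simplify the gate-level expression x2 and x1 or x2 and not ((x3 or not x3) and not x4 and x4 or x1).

x2 and x1 or x2 and not ((x3 or not x3) and not x4 and x4 or x1)
= x2 and x1 or x2 and not (not x4 and x4 or x1)   [complement / identity]
= x2 and x1 or x2 and not x1   [complement / identity]
= x2   [distribution]

x2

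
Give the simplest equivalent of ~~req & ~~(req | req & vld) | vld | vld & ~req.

req | vld

~~req & ~~(req | req & vld) | vld | vld & ~req
= ~~req & ~~req | vld | vld & ~req   — absorption
= ~~req | vld | vld & ~req   — idempotence
= ~~req | vld   — absorption
= req | vld   — double negation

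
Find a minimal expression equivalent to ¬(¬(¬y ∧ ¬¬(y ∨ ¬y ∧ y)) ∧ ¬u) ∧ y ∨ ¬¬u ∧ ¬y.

¬(¬(¬y ∧ ¬¬(y ∨ ¬y ∧ y)) ∧ ¬u) ∧ y ∨ ¬¬u ∧ ¬y
= ¬(¬(¬y ∧ ¬¬y) ∧ ¬u) ∧ y ∨ ¬¬u ∧ ¬y   (complement / identity)
= ¬((y ∨ ¬y) ∧ ¬u) ∧ y ∨ ¬¬u ∧ ¬y   (De Morgan)
= ¬¬u ∧ y ∨ ¬¬u ∧ ¬y   (complement / identity)
= ¬¬u   (distribution)
= u   (double negation)

u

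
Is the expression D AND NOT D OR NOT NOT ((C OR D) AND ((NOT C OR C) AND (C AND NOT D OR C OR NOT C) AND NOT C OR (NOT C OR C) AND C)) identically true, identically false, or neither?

neither

D AND NOT D OR NOT NOT ((C OR D) AND ((NOT C OR C) AND (C AND NOT D OR C OR NOT C) AND NOT C OR (NOT C OR C) AND C))
= D AND NOT D OR NOT NOT ((C OR D) AND ((NOT C OR C) AND (C OR NOT C) AND NOT C OR (NOT C OR C) AND C))   (absorption)
= D AND NOT D OR NOT NOT ((C OR D) AND ((NOT C OR C) AND NOT C OR (NOT C OR C) AND C))   (complement / identity)
= D AND NOT D OR NOT NOT ((C OR D) AND (NOT C OR C))   (distribution)
= D AND NOT D OR NOT NOT (C OR D)   (complement / identity)
= NOT NOT (C OR D)   (complement / identity)
= C OR D   (double negation)
This depends on C, D, so it is not a constant.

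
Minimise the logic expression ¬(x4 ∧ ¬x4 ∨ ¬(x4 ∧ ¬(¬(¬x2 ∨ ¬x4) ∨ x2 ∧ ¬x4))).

x4 ∧ ¬x2

¬(x4 ∧ ¬x4 ∨ ¬(x4 ∧ ¬(¬(¬x2 ∨ ¬x4) ∨ x2 ∧ ¬x4)))
= ¬(x4 ∧ ¬x4 ∨ ¬(x4 ∧ ¬(x2 ∧ x4 ∨ x2 ∧ ¬x4)))   (De Morgan)
= ¬(x4 ∧ ¬x4 ∨ ¬(x4 ∧ ¬x2))   (distribution)
= ¬¬(x4 ∧ ¬x2)   (complement / identity)
= x4 ∧ ¬x2   (double negation)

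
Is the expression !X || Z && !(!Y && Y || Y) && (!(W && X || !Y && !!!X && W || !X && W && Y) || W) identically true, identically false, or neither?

!X || Z && !(!Y && Y || Y) && (!(W && X || !Y && !!!X && W || !X && W && Y) || W)
= !X || Z && !(!Y && Y || Y) && (!(W && X || !Y && !X && W || !X && W && Y) || W)   — double negation
= !X || Z && !Y && (!(W && X || !Y && !X && W || !X && W && Y) || W)   — complement / identity
= !X || Z && !Y && (!(W && X || !X && W) || W)   — distribution
= !X || Z && !Y && (!W || W)   — distribution
= !X || Z && !Y   — complement / identity
This depends on X, Y, Z, so it is not a constant.

neither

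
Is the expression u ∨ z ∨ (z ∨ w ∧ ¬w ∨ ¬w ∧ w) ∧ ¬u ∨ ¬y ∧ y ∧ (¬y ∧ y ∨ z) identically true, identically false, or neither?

neither

u ∨ z ∨ (z ∨ w ∧ ¬w ∨ ¬w ∧ w) ∧ ¬u ∨ ¬y ∧ y ∧ (¬y ∧ y ∨ z)
= u ∨ z ∨ (z ∨ w ∧ ¬w ∨ ¬w ∧ w) ∧ ¬u ∨ ¬y ∧ y   [absorption]
= u ∨ z ∨ (z ∨ w ∧ ¬w ∨ ¬w ∧ w) ∧ ¬u   [complement / identity]
= u ∨ z ∨ (z ∨ ¬w ∧ w) ∧ ¬u   [complement / identity]
= u ∨ z ∨ z ∧ ¬u   [complement / identity]
= u ∨ z   [absorption]
This depends on u, z, so it is not a constant.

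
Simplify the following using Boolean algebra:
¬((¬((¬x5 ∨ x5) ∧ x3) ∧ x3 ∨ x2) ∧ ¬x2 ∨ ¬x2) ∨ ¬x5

¬((¬((¬x5 ∨ x5) ∧ x3) ∧ x3 ∨ x2) ∧ ¬x2 ∨ ¬x2) ∨ ¬x5
= ¬((¬x3 ∧ x3 ∨ x2) ∧ ¬x2 ∨ ¬x2) ∨ ¬x5   [complement / identity]
= ¬(x2 ∧ ¬x2 ∨ ¬x2) ∨ ¬x5   [complement / identity]
= ¬¬x2 ∨ ¬x5   [complement / identity]
= x2 ∨ ¬x5   [double negation]

x2 ∨ ¬x5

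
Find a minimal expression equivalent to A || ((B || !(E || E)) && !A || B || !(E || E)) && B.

A || ((B || !(E || E)) && !A || B || !(E || E)) && B
= A || (B || !(E || E)) && B   (absorption)
= A || (B || !E) && B   (idempotence)
= A || B   (absorption)

A || B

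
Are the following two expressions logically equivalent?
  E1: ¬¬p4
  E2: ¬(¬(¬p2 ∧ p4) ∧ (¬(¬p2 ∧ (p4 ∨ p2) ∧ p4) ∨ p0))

No

E1: ¬¬p4
    = p4
E2: ¬(¬(¬p2 ∧ p4) ∧ (¬(¬p2 ∧ (p4 ∨ p2) ∧ p4) ∨ p0))
    = ¬(¬(¬p2 ∧ p4) ∧ (¬(¬p2 ∧ p4) ∨ p0))
    = ¬¬(¬p2 ∧ p4)
    = ¬p2 ∧ p4
These differ: at p0=0, p2=1, p4=1, E1 = 1 but E2 = 0.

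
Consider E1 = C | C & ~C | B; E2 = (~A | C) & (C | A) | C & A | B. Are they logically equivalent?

Yes

E1: C | C & ~C | B
    = C | B   (complement / identity)
E2: (~A | C) & (C | A) | C & A | B
    = C | ~A & A | C & A | B   (distribution)
    = C | C & A | B   (complement / identity)
    = C | B   (absorption)
Both reduce to C | B, so they are equivalent.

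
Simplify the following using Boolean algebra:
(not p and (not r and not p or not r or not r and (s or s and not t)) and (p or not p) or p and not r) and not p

(not p and (not r and not p or not r or not r and (s or s and not t)) and (p or not p) or p and not r) and not p
= (not p and (not r and not p or not r or not r and (s or s and not t)) or p and not r) and not p
= (not p and (not r and not p or not r or not r and s) or p and not r) and not p
= (not p and (not r and not p or not r) or p and not r) and not p
= (not p and not r or p and not r) and not p
= not r and not p

not r and not p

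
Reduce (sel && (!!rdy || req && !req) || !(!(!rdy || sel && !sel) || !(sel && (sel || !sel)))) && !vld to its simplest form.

(sel && (!!rdy || req && !req) || !(!(!rdy || sel && !sel) || !(sel && (sel || !sel)))) && !vld
= (sel && !!rdy || !(!(!rdy || sel && !sel) || !(sel && (sel || !sel)))) && !vld   — complement / identity
= (sel && rdy || !(!(!rdy || sel && !sel) || !(sel && (sel || !sel)))) && !vld   — double negation
= (sel && rdy || !(!(!rdy || sel && !sel) || !sel)) && !vld   — complement / identity
= (sel && rdy || (!rdy || sel && !sel) && sel) && !vld   — De Morgan
= (sel && rdy || !rdy && sel) && !vld   — complement / identity
= sel && !vld   — distribution

sel && !vld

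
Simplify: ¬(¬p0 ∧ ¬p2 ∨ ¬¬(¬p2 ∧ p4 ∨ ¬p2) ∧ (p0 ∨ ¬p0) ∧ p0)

¬(¬p0 ∧ ¬p2 ∨ ¬¬(¬p2 ∧ p4 ∨ ¬p2) ∧ (p0 ∨ ¬p0) ∧ p0)
= ¬(¬p0 ∧ ¬p2 ∨ ¬¬¬p2 ∧ (p0 ∨ ¬p0) ∧ p0)   (absorption)
= ¬(¬p0 ∧ ¬p2 ∨ ¬p2 ∧ (p0 ∨ ¬p0) ∧ p0)   (double negation)
= ¬(¬p0 ∧ ¬p2 ∨ ¬p2 ∧ p0)   (complement / identity)
= ¬¬p2   (distribution)
= p2   (double negation)

p2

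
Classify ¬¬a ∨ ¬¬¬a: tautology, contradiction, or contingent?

¬¬a ∨ ¬¬¬a
= ¬¬a ∨ ¬a   (double negation)
= a ∨ ¬a   (double negation)
= True   (complement)

tautology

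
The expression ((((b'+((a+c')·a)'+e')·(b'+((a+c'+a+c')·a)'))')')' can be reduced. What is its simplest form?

b·a

((((b'+((a+c')·a)'+e')·(b'+((a+c'+a+c')·a)'))')')'
= ((((b'+((a+c')·a)'+e')·(b'+((a+c')·a)'))')')'   — idempotence
= (((b'+((a+c')·a)')')')'   — absorption
= (((b'+a')')')'   — absorption
= (b'+a')'   — double negation
= b·a   — De Morgan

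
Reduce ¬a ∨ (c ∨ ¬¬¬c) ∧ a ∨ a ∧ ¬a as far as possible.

True

¬a ∨ (c ∨ ¬¬¬c) ∧ a ∨ a ∧ ¬a
= ¬a ∨ (c ∨ ¬c) ∧ a ∨ a ∧ ¬a   (double negation)
= ¬a ∨ (c ∨ ¬c) ∧ a   (complement / identity)
= ¬a ∨ a   (complement / identity)
= True   (complement)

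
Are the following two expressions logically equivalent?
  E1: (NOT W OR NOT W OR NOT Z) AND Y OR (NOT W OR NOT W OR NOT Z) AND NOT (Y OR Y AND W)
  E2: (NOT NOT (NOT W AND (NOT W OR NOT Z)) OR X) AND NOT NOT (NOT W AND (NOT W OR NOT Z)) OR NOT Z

E1: (NOT W OR NOT W OR NOT Z) AND Y OR (NOT W OR NOT W OR NOT Z) AND NOT (Y OR Y AND W)
    = (NOT W OR NOT W OR NOT Z) AND Y OR (NOT W OR NOT W OR NOT Z) AND NOT Y   [absorption]
    = NOT W OR NOT W OR NOT Z   [distribution]
    = NOT W OR NOT Z   [idempotence]
E2: (NOT NOT (NOT W AND (NOT W OR NOT Z)) OR X) AND NOT NOT (NOT W AND (NOT W OR NOT Z)) OR NOT Z
    = NOT NOT (NOT W AND (NOT W OR NOT Z)) OR NOT Z   [absorption]
    = NOT NOT NOT W OR NOT Z   [absorption]
    = NOT W OR NOT Z   [double negation]
Both reduce to NOT W OR NOT Z, so they are equivalent.

Yes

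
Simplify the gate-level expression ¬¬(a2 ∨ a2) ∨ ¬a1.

a2 ∨ ¬a1

¬¬(a2 ∨ a2) ∨ ¬a1
= ¬¬a2 ∨ ¬a1
= a2 ∨ ¬a1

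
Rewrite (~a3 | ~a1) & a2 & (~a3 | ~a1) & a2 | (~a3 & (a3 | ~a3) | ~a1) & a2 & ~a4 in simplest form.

(~a3 | ~a1) & a2 & (~a3 | ~a1) & a2 | (~a3 & (a3 | ~a3) | ~a1) & a2 & ~a4
= (~a3 | ~a1) & a2 & (~a3 | ~a1) & a2 | (~a3 | ~a1) & a2 & ~a4   — complement / identity
= (~a3 | ~a1) & a2 & ((~a3 | ~a1) & a2 | ~a4)   — distribution
= (~a3 | ~a1) & a2   — absorption

(~a3 | ~a1) & a2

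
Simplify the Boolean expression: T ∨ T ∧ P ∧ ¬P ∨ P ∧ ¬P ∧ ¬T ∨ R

T ∨ T ∧ P ∧ ¬P ∨ P ∧ ¬P ∧ ¬T ∨ R
= T ∨ P ∧ ¬P ∨ R
= T ∨ R

T ∨ R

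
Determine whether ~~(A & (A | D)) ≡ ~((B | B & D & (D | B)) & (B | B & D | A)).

No

E1: ~~(A & (A | D))
    = A & (A | D)   [double negation]
    = A   [absorption]
E2: ~((B | B & D & (D | B)) & (B | B & D | A))
    = ~((B | B & D) & (B | B & D | A))   [absorption]
    = ~(B | B & D)   [absorption]
    = ~B   [absorption]
These differ: at A=0, B=0, D=0, E1 = 0 but E2 = 1.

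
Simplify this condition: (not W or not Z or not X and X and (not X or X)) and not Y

(not W or not Z) and not Y

(not W or not Z or not X and X and (not X or X)) and not Y
= (not W or not Z or not X and X) and not Y   [complement / identity]
= (not W or not Z) and not Y   [complement / identity]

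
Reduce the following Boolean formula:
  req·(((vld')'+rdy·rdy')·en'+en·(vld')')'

req·(((vld')'+rdy·rdy')·en'+en·(vld')')'
= req·((vld')'·en'+en·(vld')')'   — complement / identity
= req·((vld')')'   — distribution
= req·vld'   — double negation

req·vld'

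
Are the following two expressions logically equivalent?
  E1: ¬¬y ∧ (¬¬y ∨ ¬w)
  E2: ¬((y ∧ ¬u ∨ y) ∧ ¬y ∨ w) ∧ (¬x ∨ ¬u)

No

E1: ¬¬y ∧ (¬¬y ∨ ¬w)
    = ¬¬y
    = y
E2: ¬((y ∧ ¬u ∨ y) ∧ ¬y ∨ w) ∧ (¬x ∨ ¬u)
    = ¬(y ∧ ¬y ∨ w) ∧ (¬x ∨ ¬u)
    = ¬w ∧ (¬x ∨ ¬u)
These differ: at u=1, w=1, x=1, y=1, E1 = 1 but E2 = 0.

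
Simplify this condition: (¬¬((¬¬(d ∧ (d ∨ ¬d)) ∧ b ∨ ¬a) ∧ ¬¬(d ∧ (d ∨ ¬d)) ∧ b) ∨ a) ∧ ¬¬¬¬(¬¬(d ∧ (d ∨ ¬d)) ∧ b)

d ∧ b

(¬¬((¬¬(d ∧ (d ∨ ¬d)) ∧ b ∨ ¬a) ∧ ¬¬(d ∧ (d ∨ ¬d)) ∧ b) ∨ a) ∧ ¬¬¬¬(¬¬(d ∧ (d ∨ ¬d)) ∧ b)
= (¬¬(¬¬(d ∧ (d ∨ ¬d)) ∧ b) ∨ a) ∧ ¬¬¬¬(¬¬(d ∧ (d ∨ ¬d)) ∧ b)
= (¬¬(¬¬(d ∧ (d ∨ ¬d)) ∧ b) ∨ a) ∧ ¬¬(¬¬(d ∧ (d ∨ ¬d)) ∧ b)
= ¬¬(¬¬(d ∧ (d ∨ ¬d)) ∧ b)
= ¬¬(d ∧ (d ∨ ¬d)) ∧ b
= d ∧ (d ∨ ¬d) ∧ b
= d ∧ b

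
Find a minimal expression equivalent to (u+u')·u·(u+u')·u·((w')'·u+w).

(u+u')·u·(u+u')·u·((w')'·u+w)
= (u+u')·u·((w')'·u+w)   [idempotence]
= (u+u')·u·(w·u+w)   [double negation]
= u·(w·u+w)   [complement / identity]
= u·w   [absorption]

u·w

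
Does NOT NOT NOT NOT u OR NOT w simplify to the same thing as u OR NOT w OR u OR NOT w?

Yes

E1: NOT NOT NOT NOT u OR NOT w
    = NOT NOT u OR NOT w   [double negation]
    = u OR NOT w   [double negation]
E2: u OR NOT w OR u OR NOT w
    = u OR NOT w   [idempotence]
Both reduce to u OR NOT w, so they are equivalent.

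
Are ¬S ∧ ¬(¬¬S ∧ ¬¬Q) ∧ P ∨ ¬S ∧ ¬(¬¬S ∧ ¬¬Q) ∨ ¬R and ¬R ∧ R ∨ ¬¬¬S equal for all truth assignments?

No

E1: ¬S ∧ ¬(¬¬S ∧ ¬¬Q) ∧ P ∨ ¬S ∧ ¬(¬¬S ∧ ¬¬Q) ∨ ¬R
    = ¬S ∧ ¬(¬¬S ∧ ¬¬Q) ∨ ¬R
    = ¬S ∧ (¬S ∨ ¬Q) ∨ ¬R
    = ¬S ∨ ¬R
E2: ¬R ∧ R ∨ ¬¬¬S
    = ¬¬¬S
    = ¬S
These differ: at P=0, Q=0, R=0, S=1, E1 = 1 but E2 = 0.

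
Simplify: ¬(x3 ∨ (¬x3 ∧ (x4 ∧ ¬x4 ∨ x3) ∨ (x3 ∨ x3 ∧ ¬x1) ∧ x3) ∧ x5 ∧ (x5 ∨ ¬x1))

¬x3

¬(x3 ∨ (¬x3 ∧ (x4 ∧ ¬x4 ∨ x3) ∨ (x3 ∨ x3 ∧ ¬x1) ∧ x3) ∧ x5 ∧ (x5 ∨ ¬x1))
= ¬(x3 ∨ (¬x3 ∧ x3 ∨ (x3 ∨ x3 ∧ ¬x1) ∧ x3) ∧ x5 ∧ (x5 ∨ ¬x1))   (complement / identity)
= ¬(x3 ∨ (¬x3 ∧ x3 ∨ (x3 ∨ x3 ∧ ¬x1) ∧ x3) ∧ x5)   (absorption)
= ¬(x3 ∨ (¬x3 ∧ x3 ∨ x3 ∧ x3) ∧ x5)   (absorption)
= ¬(x3 ∨ x3 ∧ x5)   (distribution)
= ¬x3   (absorption)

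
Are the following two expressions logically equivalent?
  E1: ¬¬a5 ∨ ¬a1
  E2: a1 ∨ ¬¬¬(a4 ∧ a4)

E1: ¬¬a5 ∨ ¬a1
    = a5 ∨ ¬a1   [double negation]
E2: a1 ∨ ¬¬¬(a4 ∧ a4)
    = a1 ∨ ¬¬¬a4   [idempotence]
    = a1 ∨ ¬a4   [double negation]
These differ: at a1=0, a4=1, a5=0, E1 = 1 but E2 = 0.

No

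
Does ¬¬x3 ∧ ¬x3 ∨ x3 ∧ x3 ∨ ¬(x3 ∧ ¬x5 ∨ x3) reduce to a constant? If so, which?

yes, True

¬¬x3 ∧ ¬x3 ∨ x3 ∧ x3 ∨ ¬(x3 ∧ ¬x5 ∨ x3)
= x3 ∧ ¬x3 ∨ x3 ∧ x3 ∨ ¬(x3 ∧ ¬x5 ∨ x3)   (double negation)
= x3 ∧ ¬x3 ∨ x3 ∧ x3 ∨ ¬x3   (absorption)
= x3 ∨ ¬x3   (distribution)
= True   (complement)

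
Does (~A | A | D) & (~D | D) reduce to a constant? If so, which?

yes, True

(~A | A | D) & (~D | D)
= (~A | A) & ~D | D   [distribution]
= ~D | D   [complement / identity]
= 1   [complement]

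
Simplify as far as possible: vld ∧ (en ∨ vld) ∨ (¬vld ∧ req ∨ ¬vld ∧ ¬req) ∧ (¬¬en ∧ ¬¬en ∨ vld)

vld ∧ (en ∨ vld) ∨ (¬vld ∧ req ∨ ¬vld ∧ ¬req) ∧ (¬¬en ∧ ¬¬en ∨ vld)
= vld ∧ (en ∨ vld) ∨ (¬vld ∧ req ∨ ¬vld ∧ ¬req) ∧ (¬¬en ∨ vld)
= vld ∧ (en ∨ vld) ∨ (¬vld ∧ req ∨ ¬vld ∧ ¬req) ∧ (en ∨ vld)
= vld ∧ (en ∨ vld) ∨ ¬vld ∧ (en ∨ vld)
= en ∨ vld

en ∨ vld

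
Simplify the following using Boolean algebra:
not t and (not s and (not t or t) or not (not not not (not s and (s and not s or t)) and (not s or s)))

not t and not s

not t and (not s and (not t or t) or not (not not not (not s and (s and not s or t)) and (not s or s)))
= not t and (not s and (not t or t) or not (not not not (not s and t) and (not s or s)))   — complement / identity
= not t and (not s or not (not not not (not s and t) and (not s or s)))   — complement / identity
= not t and (not s or not (not (not s and t) and (not s or s)))   — double negation
= not t and (not s or not not (not s and t))   — complement / identity
= not t and (not s or not s and t)   — double negation
= not t and not s   — absorption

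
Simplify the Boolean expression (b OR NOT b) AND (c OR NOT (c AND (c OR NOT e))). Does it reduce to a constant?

(b OR NOT b) AND (c OR NOT (c AND (c OR NOT e)))
= c OR NOT (c AND (c OR NOT e))
= c OR NOT c
= TRUE

TRUE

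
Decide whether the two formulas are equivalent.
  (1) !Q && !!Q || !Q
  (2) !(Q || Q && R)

Yes

E1: !Q && !!Q || !Q
    = !Q && Q || !Q   — double negation
    = !Q   — complement / identity
E2: !(Q || Q && R)
    = !Q   — absorption
Both reduce to !Q, so they are equivalent.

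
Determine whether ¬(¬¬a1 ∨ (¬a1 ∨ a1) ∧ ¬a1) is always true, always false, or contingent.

¬(¬¬a1 ∨ (¬a1 ∨ a1) ∧ ¬a1)
= ¬(¬¬a1 ∨ ¬a1)
= ¬a1 ∧ a1
= False

always false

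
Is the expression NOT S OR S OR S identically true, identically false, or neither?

NOT S OR S OR S
= NOT S OR S   — idempotence
= TRUE   — complement

identically true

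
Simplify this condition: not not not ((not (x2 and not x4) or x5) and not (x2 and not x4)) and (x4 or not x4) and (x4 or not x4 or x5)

x2 and not x4

not not not ((not (x2 and not x4) or x5) and not (x2 and not x4)) and (x4 or not x4) and (x4 or not x4 or x5)
= not not not ((not (x2 and not x4) or x5) and not (x2 and not x4)) and (x4 or not x4)   (absorption)
= not not not not (x2 and not x4) and (x4 or not x4)   (absorption)
= not not (x2 and not x4) and (x4 or not x4)   (double negation)
= x2 and not x4 and (x4 or not x4)   (double negation)
= x2 and not x4   (complement / identity)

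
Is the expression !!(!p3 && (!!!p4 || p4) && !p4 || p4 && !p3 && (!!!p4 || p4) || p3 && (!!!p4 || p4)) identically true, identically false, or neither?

identically true

!!(!p3 && (!!!p4 || p4) && !p4 || p4 && !p3 && (!!!p4 || p4) || p3 && (!!!p4 || p4))
= !!(!p3 && (!!!p4 || p4) || p3 && (!!!p4 || p4))   [distribution]
= !!(!!!p4 || p4)   [distribution]
= !!(!p4 || p4)   [double negation]
= !p4 || p4   [double negation]
= true   [complement]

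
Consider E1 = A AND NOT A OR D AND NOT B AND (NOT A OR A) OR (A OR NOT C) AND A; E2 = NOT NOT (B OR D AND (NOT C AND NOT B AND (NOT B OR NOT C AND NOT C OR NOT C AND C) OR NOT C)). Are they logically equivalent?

E1: A AND NOT A OR D AND NOT B AND (NOT A OR A) OR (A OR NOT C) AND A
    = A AND NOT A OR D AND NOT B AND (NOT A OR A) OR A   — absorption
    = A AND NOT A OR D AND NOT B OR A   — complement / identity
    = D AND NOT B OR A   — complement / identity
E2: NOT NOT (B OR D AND (NOT C AND NOT B AND (NOT B OR NOT C AND NOT C OR NOT C AND C) OR NOT C))
    = B OR D AND (NOT C AND NOT B AND (NOT B OR NOT C AND NOT C OR NOT C AND C) OR NOT C)   — double negation
    = B OR D AND (NOT C AND NOT B AND (NOT B OR NOT C) OR NOT C)   — distribution
    = B OR D AND (NOT C AND NOT B OR NOT C)   — absorption
    = B OR D AND NOT C   — absorption
These differ: at A=0, B=1, C=0, D=0, E1 = 0 but E2 = 1.

No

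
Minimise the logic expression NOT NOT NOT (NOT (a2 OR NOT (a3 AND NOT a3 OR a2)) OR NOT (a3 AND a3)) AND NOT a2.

NOT NOT NOT (NOT (a2 OR NOT (a3 AND NOT a3 OR a2)) OR NOT (a3 AND a3)) AND NOT a2
= NOT NOT NOT (NOT (a2 OR NOT a2) OR NOT (a3 AND a3)) AND NOT a2
= NOT NOT ((a2 OR NOT a2) AND a3 AND a3) AND NOT a2
= NOT NOT ((a2 OR NOT a2) AND a3) AND NOT a2
= NOT NOT a3 AND NOT a2
= a3 AND NOT a2

a3 AND NOT a2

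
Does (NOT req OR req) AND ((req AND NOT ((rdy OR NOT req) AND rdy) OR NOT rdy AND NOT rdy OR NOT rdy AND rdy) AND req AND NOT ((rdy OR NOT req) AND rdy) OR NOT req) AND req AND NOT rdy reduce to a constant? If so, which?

(NOT req OR req) AND ((req AND NOT ((rdy OR NOT req) AND rdy) OR NOT rdy AND NOT rdy OR NOT rdy AND rdy) AND req AND NOT ((rdy OR NOT req) AND rdy) OR NOT req) AND req AND NOT rdy
= ((req AND NOT ((rdy OR NOT req) AND rdy) OR NOT rdy AND NOT rdy OR NOT rdy AND rdy) AND req AND NOT ((rdy OR NOT req) AND rdy) OR NOT req) AND req AND NOT rdy
= ((req AND NOT ((rdy OR NOT req) AND rdy) OR NOT rdy) AND req AND NOT ((rdy OR NOT req) AND rdy) OR NOT req) AND req AND NOT rdy
= (req AND NOT ((rdy OR NOT req) AND rdy) OR NOT req) AND req AND NOT rdy
= (req AND NOT rdy OR NOT req) AND req AND NOT rdy
= req AND NOT rdy
This depends on rdy, req, so it is not a constant.

no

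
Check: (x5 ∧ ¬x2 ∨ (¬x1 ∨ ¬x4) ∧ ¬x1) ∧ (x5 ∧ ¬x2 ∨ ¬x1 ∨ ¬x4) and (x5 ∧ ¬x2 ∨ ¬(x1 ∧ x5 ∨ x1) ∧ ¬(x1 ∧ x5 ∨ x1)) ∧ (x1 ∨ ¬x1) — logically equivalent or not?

E1: (x5 ∧ ¬x2 ∨ (¬x1 ∨ ¬x4) ∧ ¬x1) ∧ (x5 ∧ ¬x2 ∨ ¬x1 ∨ ¬x4)
    = (x5 ∧ ¬x2 ∨ ¬x1) ∧ (x5 ∧ ¬x2 ∨ ¬x1 ∨ ¬x4)   — absorption
    = x5 ∧ ¬x2 ∨ ¬x1   — absorption
E2: (x5 ∧ ¬x2 ∨ ¬(x1 ∧ x5 ∨ x1) ∧ ¬(x1 ∧ x5 ∨ x1)) ∧ (x1 ∨ ¬x1)
    = (x5 ∧ ¬x2 ∨ ¬(x1 ∧ x5 ∨ x1)) ∧ (x1 ∨ ¬x1)   — idempotence
    = (x5 ∧ ¬x2 ∨ ¬x1) ∧ (x1 ∨ ¬x1)   — absorption
    = x5 ∧ ¬x2 ∨ ¬x1   — complement / identity
Both reduce to x5 ∧ ¬x2 ∨ ¬x1, so they are equivalent.

Yes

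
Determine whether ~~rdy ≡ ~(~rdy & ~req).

No

E1: ~~rdy
    = rdy
E2: ~(~rdy & ~req)
    = rdy | req
These differ: at rdy=0, req=1, E1 = 0 but E2 = 1.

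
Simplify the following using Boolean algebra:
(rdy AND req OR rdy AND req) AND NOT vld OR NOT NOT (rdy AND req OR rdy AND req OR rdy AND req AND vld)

rdy AND req

(rdy AND req OR rdy AND req) AND NOT vld OR NOT NOT (rdy AND req OR rdy AND req OR rdy AND req AND vld)
= (rdy AND req OR rdy AND req) AND NOT vld OR rdy AND req OR rdy AND req OR rdy AND req AND vld   [double negation]
= (rdy AND req OR rdy AND req) AND NOT vld OR rdy AND req OR rdy AND req   [absorption]
= rdy AND req OR rdy AND req   [absorption]
= rdy AND req   [idempotence]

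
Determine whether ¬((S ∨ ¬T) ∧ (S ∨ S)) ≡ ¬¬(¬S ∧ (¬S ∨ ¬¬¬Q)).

E1: ¬((S ∨ ¬T) ∧ (S ∨ S))
    = ¬((S ∨ ¬T) ∧ S)   (idempotence)
    = ¬S   (absorption)
E2: ¬¬(¬S ∧ (¬S ∨ ¬¬¬Q))
    = ¬¬(¬S ∧ (¬S ∨ ¬Q))   (double negation)
    = ¬¬¬S   (absorption)
    = ¬S   (double negation)
Both reduce to ¬S, so they are equivalent.

Yes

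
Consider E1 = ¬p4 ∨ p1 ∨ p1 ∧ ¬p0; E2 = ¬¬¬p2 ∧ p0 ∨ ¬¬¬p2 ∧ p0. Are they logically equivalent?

No

E1: ¬p4 ∨ p1 ∨ p1 ∧ ¬p0
    = ¬p4 ∨ p1   (absorption)
E2: ¬¬¬p2 ∧ p0 ∨ ¬¬¬p2 ∧ p0
    = ¬¬¬p2 ∧ p0   (idempotence)
    = ¬p2 ∧ p0   (double negation)
These differ: at p0=0, p1=1, p2=1, p4=0, E1 = 1 but E2 = 0.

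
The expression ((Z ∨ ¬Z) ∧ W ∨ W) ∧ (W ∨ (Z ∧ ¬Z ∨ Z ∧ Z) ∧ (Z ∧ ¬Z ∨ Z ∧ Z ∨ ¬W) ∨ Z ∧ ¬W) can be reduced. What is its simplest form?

((Z ∨ ¬Z) ∧ W ∨ W) ∧ (W ∨ (Z ∧ ¬Z ∨ Z ∧ Z) ∧ (Z ∧ ¬Z ∨ Z ∧ Z ∨ ¬W) ∨ Z ∧ ¬W)
= (W ∨ W) ∧ (W ∨ (Z ∧ ¬Z ∨ Z ∧ Z) ∧ (Z ∧ ¬Z ∨ Z ∧ Z ∨ ¬W) ∨ Z ∧ ¬W)
= (W ∨ W) ∧ (W ∨ Z ∧ ¬Z ∨ Z ∧ Z ∨ Z ∧ ¬W)
= (W ∨ W) ∧ (W ∨ Z ∨ Z ∧ ¬W)
= (W ∨ W) ∧ (W ∨ Z)
= W ∧ Z ∨ W
= W

W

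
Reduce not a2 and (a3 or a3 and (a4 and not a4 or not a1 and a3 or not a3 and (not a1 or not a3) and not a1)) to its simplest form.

not a2 and a3

not a2 and (a3 or a3 and (a4 and not a4 or not a1 and a3 or not a3 and (not a1 or not a3) and not a1))
= not a2 and (a3 or a3 and (not a1 and a3 or not a3 and (not a1 or not a3) and not a1))   [complement / identity]
= not a2 and (a3 or a3 and (not a1 and a3 or not a3 and not a1))   [absorption]
= not a2 and (a3 or a3 and not a1)   [distribution]
= not a2 and a3   [absorption]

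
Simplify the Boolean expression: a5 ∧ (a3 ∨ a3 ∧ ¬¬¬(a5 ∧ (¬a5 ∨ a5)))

a5 ∧ a3

a5 ∧ (a3 ∨ a3 ∧ ¬¬¬(a5 ∧ (¬a5 ∨ a5)))
= a5 ∧ (a3 ∨ a3 ∧ ¬¬¬a5)
= a5 ∧ (a3 ∨ a3 ∧ ¬a5)
= a5 ∧ a3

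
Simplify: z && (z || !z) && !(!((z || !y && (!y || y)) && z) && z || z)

z && (z || !z) && !(!((z || !y && (!y || y)) && z) && z || z)
= z && !(!((z || !y && (!y || y)) && z) && z || z)
= z && !(!((z || !y) && z) && z || z)
= z && !(!z && z || z)
= z && !z
= false

false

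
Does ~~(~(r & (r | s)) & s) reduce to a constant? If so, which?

no

~~(~(r & (r | s)) & s)
= ~~(~r & s)   (absorption)
= ~r & s   (double negation)
This depends on r, s, so it is not a constant.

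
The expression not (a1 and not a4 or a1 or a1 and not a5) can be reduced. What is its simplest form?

not a1

not (a1 and not a4 or a1 or a1 and not a5)
= not (a1 and not a4 or a1)   — absorption
= not a1   — absorption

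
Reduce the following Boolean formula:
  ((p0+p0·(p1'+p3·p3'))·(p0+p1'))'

p0'

((p0+p0·(p1'+p3·p3'))·(p0+p1'))'
= ((p0+p0·p1')·(p0+p1'))'
= (p0·(p0+p1'))'
= p0'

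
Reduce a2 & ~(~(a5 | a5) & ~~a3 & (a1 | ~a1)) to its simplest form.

a2 & (a5 | ~a3)

a2 & ~(~(a5 | a5) & ~~a3 & (a1 | ~a1))
= a2 & ~(~a5 & ~~a3 & (a1 | ~a1))   (idempotence)
= a2 & ~(~a5 & ~~a3)   (complement / identity)
= a2 & (a5 | ~a3)   (De Morgan)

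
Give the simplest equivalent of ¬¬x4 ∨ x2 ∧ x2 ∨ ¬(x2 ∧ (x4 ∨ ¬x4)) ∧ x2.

x4 ∨ x2

¬¬x4 ∨ x2 ∧ x2 ∨ ¬(x2 ∧ (x4 ∨ ¬x4)) ∧ x2
= ¬¬x4 ∨ x2 ∧ x2 ∨ ¬x2 ∧ x2   [complement / identity]
= ¬¬x4 ∨ x2   [distribution]
= x4 ∨ x2   [double negation]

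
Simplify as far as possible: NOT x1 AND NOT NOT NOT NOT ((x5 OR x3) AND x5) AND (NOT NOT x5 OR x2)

NOT x1 AND NOT NOT NOT NOT ((x5 OR x3) AND x5) AND (NOT NOT x5 OR x2)
= NOT x1 AND NOT NOT ((x5 OR x3) AND x5) AND (NOT NOT x5 OR x2)
= NOT x1 AND NOT NOT x5 AND (NOT NOT x5 OR x2)
= NOT x1 AND NOT NOT x5
= NOT x1 AND x5

NOT x1 AND x5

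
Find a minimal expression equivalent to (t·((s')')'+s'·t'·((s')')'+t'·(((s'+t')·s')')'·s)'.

(t·((s')')'+s'·t'·((s')')'+t'·(((s'+t')·s')')'·s)'
= (t·((s')')'+s'·t'·((s')')'+t'·((s')')'·s)'   [absorption]
= (t·((s')')'+t'·((s')')')'   [distribution]
= (((s')')')'   [distribution]
= (s')'   [double negation]
= s   [double negation]

s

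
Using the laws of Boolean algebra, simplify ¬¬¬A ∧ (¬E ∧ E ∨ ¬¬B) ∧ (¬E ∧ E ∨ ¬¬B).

¬A ∧ B

¬¬¬A ∧ (¬E ∧ E ∨ ¬¬B) ∧ (¬E ∧ E ∨ ¬¬B)
= ¬¬¬A ∧ (¬E ∧ E ∨ ¬¬B)
= ¬A ∧ (¬E ∧ E ∨ ¬¬B)
= ¬A ∧ ¬¬B
= ¬A ∧ B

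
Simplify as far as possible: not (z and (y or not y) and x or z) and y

not (z and (y or not y) and x or z) and y
= not (z and x or z) and y
= not z and y

not z and y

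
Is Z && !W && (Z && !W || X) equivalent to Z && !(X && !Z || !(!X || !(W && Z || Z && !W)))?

No

E1: Z && !W && (Z && !W || X)
    = Z && !W   [absorption]
E2: Z && !(X && !Z || !(!X || !(W && Z || Z && !W)))
    = Z && !(X && !Z || X && (W && Z || Z && !W))   [De Morgan]
    = Z && !(X && !Z || X && Z)   [distribution]
    = Z && !X   [distribution]
These differ: at W=0, X=1, Z=1, E1 = 1 but E2 = 0.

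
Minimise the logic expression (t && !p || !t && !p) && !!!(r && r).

(t && !p || !t && !p) && !!!(r && r)
= (t && !p || !t && !p) && !!!r
= !p && !!!r
= !p && !r

!p && !r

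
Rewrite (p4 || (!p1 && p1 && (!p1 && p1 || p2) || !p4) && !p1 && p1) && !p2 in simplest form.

p4 && !p2

(p4 || (!p1 && p1 && (!p1 && p1 || p2) || !p4) && !p1 && p1) && !p2
= (p4 || (!p1 && p1 || !p4) && !p1 && p1) && !p2   (absorption)
= (p4 || !p1 && p1) && !p2   (absorption)
= p4 && !p2   (complement / identity)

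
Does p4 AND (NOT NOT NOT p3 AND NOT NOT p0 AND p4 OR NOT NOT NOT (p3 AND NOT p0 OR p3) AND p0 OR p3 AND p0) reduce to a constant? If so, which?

p4 AND (NOT NOT NOT p3 AND NOT NOT p0 AND p4 OR NOT NOT NOT (p3 AND NOT p0 OR p3) AND p0 OR p3 AND p0)
= p4 AND (NOT NOT NOT p3 AND NOT NOT p0 AND p4 OR NOT NOT NOT p3 AND p0 OR p3 AND p0)   [absorption]
= p4 AND (NOT NOT NOT p3 AND p0 AND p4 OR NOT NOT NOT p3 AND p0 OR p3 AND p0)   [double negation]
= p4 AND (NOT NOT NOT p3 AND p0 OR p3 AND p0)   [absorption]
= p4 AND (NOT p3 AND p0 OR p3 AND p0)   [double negation]
= p4 AND p0   [distribution]
This depends on p0, p4, so it is not a constant.

no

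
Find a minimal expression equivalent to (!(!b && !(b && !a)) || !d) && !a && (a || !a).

(!(!b && !(b && !a)) || !d) && !a && (a || !a)
= (!(!b && !(b && !a)) || !d) && !a   — complement / identity
= (b || b && !a || !d) && !a   — De Morgan
= (b || !d) && !a   — absorption

(b || !d) && !a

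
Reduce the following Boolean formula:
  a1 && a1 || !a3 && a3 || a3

a1 && a1 || !a3 && a3 || a3
= a1 && a1 || a3
= a1 || a3

a1 || a3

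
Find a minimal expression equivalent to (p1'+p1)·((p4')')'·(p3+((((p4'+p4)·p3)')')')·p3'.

(p1'+p1)·((p4')')'·(p3+((((p4'+p4)·p3)')')')·p3'
= (p1'+p1)·((p4')')'·(p3+((p4'+p4)·p3)')·p3'   [double negation]
= (p1'+p1)·p4'·(p3+((p4'+p4)·p3)')·p3'   [double negation]
= (p1'+p1)·p4'·(p3+p3')·p3'   [complement / identity]
= (p1'+p1)·p4'·p3'   [complement / identity]
= p4'·p3'   [complement / identity]

p4'·p3'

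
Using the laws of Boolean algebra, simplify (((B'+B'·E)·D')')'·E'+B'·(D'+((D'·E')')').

B'·D'

(((B'+B'·E)·D')')'·E'+B'·(D'+((D'·E')')')
= (((B'+B'·E)·D')')'·E'+B'·(D'+D'·E')   (double negation)
= ((B'·D')')'·E'+B'·(D'+D'·E')   (absorption)
= B'·D'·E'+B'·(D'+D'·E')   (double negation)
= B'·D'·E'+B'·D'   (absorption)
= B'·D'   (absorption)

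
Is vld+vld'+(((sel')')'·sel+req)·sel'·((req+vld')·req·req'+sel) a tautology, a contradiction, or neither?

vld+vld'+(((sel')')'·sel+req)·sel'·((req+vld')·req·req'+sel)
= vld+vld'+(((sel')')'·sel+req)·sel'·(req·req'+sel)   — absorption
= vld+vld'+(((sel')')'·sel+req)·sel'·sel   — complement / identity
= vld+vld'+(sel'·sel+req)·sel'·sel   — double negation
= vld+vld'+sel'·sel   — absorption
= vld+vld'   — complement / identity
= 1   — complement

tautology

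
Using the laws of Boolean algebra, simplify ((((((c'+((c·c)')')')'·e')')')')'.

((((((c'+((c·c)')')')'·e')')')')'
= (((((c·(c·c)')'·e')')')')'
= (((((c·c')'·e')')')')'
= (((c·c'+e)')')'
= ((e')')'
= e'

e'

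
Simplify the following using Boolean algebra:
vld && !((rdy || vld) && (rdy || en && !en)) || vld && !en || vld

vld && !((rdy || vld) && (rdy || en && !en)) || vld && !en || vld
= vld && !((rdy || vld) && rdy) || vld && !en || vld
= vld && !rdy || vld && !en || vld
= vld && !rdy || vld
= vld

vld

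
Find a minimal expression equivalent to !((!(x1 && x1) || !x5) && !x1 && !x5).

x1 || x5

!((!(x1 && x1) || !x5) && !x1 && !x5)
= !((!x1 || !x5) && !x1 && !x5)   [idempotence]
= !(!x1 && !x5)   [absorption]
= x1 || x5   [De Morgan]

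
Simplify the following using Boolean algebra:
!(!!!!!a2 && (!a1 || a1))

!(!!!!!a2 && (!a1 || a1))
= !(!!!a2 && (!a1 || a1))   (double negation)
= !(!a2 && (!a1 || a1))   (double negation)
= !!a2   (complement / identity)
= a2   (double negation)

a2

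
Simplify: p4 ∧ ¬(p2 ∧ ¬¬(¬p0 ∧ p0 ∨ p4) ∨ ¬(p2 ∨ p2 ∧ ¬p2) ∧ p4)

False

p4 ∧ ¬(p2 ∧ ¬¬(¬p0 ∧ p0 ∨ p4) ∨ ¬(p2 ∨ p2 ∧ ¬p2) ∧ p4)
= p4 ∧ ¬(p2 ∧ (¬p0 ∧ p0 ∨ p4) ∨ ¬(p2 ∨ p2 ∧ ¬p2) ∧ p4)   — double negation
= p4 ∧ ¬(p2 ∧ p4 ∨ ¬(p2 ∨ p2 ∧ ¬p2) ∧ p4)   — complement / identity
= p4 ∧ ¬(p2 ∧ p4 ∨ ¬p2 ∧ p4)   — complement / identity
= p4 ∧ ¬p4   — distribution
= False   — complement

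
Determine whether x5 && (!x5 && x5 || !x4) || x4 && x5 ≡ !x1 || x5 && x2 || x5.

No

E1: x5 && (!x5 && x5 || !x4) || x4 && x5
    = x5 && !x4 || x4 && x5   [complement / identity]
    = x5   [distribution]
E2: !x1 || x5 && x2 || x5
    = !x1 || x5   [absorption]
These differ: at x1=0, x2=1, x4=0, x5=0, E1 = 0 but E2 = 1.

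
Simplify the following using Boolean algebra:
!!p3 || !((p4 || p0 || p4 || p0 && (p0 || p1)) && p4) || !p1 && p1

!!p3 || !((p4 || p0 || p4 || p0 && (p0 || p1)) && p4) || !p1 && p1
= !!p3 || !((p4 || p0 || p4 || p0) && p4) || !p1 && p1   [absorption]
= p3 || !((p4 || p0 || p4 || p0) && p4) || !p1 && p1   [double negation]
= p3 || !((p4 || p0) && p4) || !p1 && p1   [idempotence]
= p3 || !p4 || !p1 && p1   [absorption]
= p3 || !p4   [complement / identity]

p3 || !p4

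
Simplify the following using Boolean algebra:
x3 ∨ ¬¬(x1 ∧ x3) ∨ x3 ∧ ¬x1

x3

x3 ∨ ¬¬(x1 ∧ x3) ∨ x3 ∧ ¬x1
= x3 ∨ x1 ∧ x3 ∨ x3 ∧ ¬x1   — double negation
= x3 ∨ x3   — distribution
= x3   — idempotence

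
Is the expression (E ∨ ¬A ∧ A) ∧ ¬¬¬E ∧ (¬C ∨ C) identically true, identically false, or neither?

(E ∨ ¬A ∧ A) ∧ ¬¬¬E ∧ (¬C ∨ C)
= (E ∨ ¬A ∧ A) ∧ ¬¬¬E   [complement / identity]
= E ∧ ¬¬¬E   [complement / identity]
= E ∧ ¬E   [double negation]
= False   [complement]

identically false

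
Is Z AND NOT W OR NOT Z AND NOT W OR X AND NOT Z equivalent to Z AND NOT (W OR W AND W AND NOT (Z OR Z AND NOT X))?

E1: Z AND NOT W OR NOT Z AND NOT W OR X AND NOT Z
    = NOT W OR X AND NOT Z   (distribution)
E2: Z AND NOT (W OR W AND W AND NOT (Z OR Z AND NOT X))
    = Z AND NOT (W OR W AND NOT (Z OR Z AND NOT X))   (idempotence)
    = Z AND NOT (W OR W AND NOT Z)   (absorption)
    = Z AND NOT W   (absorption)
These differ: at W=0, X=1, Z=0, E1 = 1 but E2 = 0.

No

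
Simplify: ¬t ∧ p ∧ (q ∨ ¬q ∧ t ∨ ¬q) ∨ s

¬t ∧ p ∨ s

¬t ∧ p ∧ (q ∨ ¬q ∧ t ∨ ¬q) ∨ s
= ¬t ∧ p ∧ (q ∨ ¬q) ∨ s   — absorption
= ¬t ∧ p ∨ s   — complement / identity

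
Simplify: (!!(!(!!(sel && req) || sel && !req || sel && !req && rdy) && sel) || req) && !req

false

(!!(!(!!(sel && req) || sel && !req || sel && !req && rdy) && sel) || req) && !req
= (!(!!(sel && req) || sel && !req || sel && !req && rdy) && sel || req) && !req   — double negation
= (!(sel && req || sel && !req || sel && !req && rdy) && sel || req) && !req   — double negation
= (!(sel && req || sel && !req) && sel || req) && !req   — absorption
= (!sel && sel || req) && !req   — distribution
= req && !req   — complement / identity
= false   — complement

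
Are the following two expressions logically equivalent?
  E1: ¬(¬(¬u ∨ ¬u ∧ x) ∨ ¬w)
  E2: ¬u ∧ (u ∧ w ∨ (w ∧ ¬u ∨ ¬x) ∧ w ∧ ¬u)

E1: ¬(¬(¬u ∨ ¬u ∧ x) ∨ ¬w)
    = ¬(¬¬u ∨ ¬w)   — absorption
    = ¬u ∧ w   — De Morgan
E2: ¬u ∧ (u ∧ w ∨ (w ∧ ¬u ∨ ¬x) ∧ w ∧ ¬u)
    = ¬u ∧ (u ∧ w ∨ w ∧ ¬u)   — absorption
    = ¬u ∧ w   — distribution
Both reduce to ¬u ∧ w, so they are equivalent.

Yes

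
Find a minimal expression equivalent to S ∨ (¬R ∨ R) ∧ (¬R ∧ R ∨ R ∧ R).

S ∨ R

S ∨ (¬R ∨ R) ∧ (¬R ∧ R ∨ R ∧ R)
= S ∨ (¬R ∨ R) ∧ R   [distribution]
= S ∨ R   [complement / identity]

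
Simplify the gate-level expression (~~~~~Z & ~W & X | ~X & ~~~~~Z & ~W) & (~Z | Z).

(~~~~~Z & ~W & X | ~X & ~~~~~Z & ~W) & (~Z | Z)
= ~~~~~Z & ~W & (X | ~X) & (~Z | Z)   (distribution)
= ~~~~~Z & ~W & (~Z | Z)   (complement / identity)
= ~~~Z & ~W & (~Z | Z)   (double negation)
= ~~~Z & ~W   (complement / identity)
= ~Z & ~W   (double negation)

~Z & ~W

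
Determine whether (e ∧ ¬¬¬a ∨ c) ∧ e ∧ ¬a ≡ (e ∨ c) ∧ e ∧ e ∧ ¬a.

Yes

E1: (e ∧ ¬¬¬a ∨ c) ∧ e ∧ ¬a
    = (e ∧ ¬a ∨ c) ∧ e ∧ ¬a   — double negation
    = e ∧ ¬a   — absorption
E2: (e ∨ c) ∧ e ∧ e ∧ ¬a
    = e ∧ e ∧ ¬a   — absorption
    = e ∧ ¬a   — idempotence
Both reduce to e ∧ ¬a, so they are equivalent.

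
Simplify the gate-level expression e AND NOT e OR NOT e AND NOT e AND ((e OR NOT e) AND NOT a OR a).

NOT e

e AND NOT e OR NOT e AND NOT e AND ((e OR NOT e) AND NOT a OR a)
= e AND NOT e OR NOT e AND NOT e AND (NOT a OR a)   (complement / identity)
= e AND NOT e OR NOT e AND NOT e   (complement / identity)
= NOT e   (distribution)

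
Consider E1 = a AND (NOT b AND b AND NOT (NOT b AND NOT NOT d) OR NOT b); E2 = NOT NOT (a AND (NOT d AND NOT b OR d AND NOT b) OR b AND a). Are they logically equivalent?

E1: a AND (NOT b AND b AND NOT (NOT b AND NOT NOT d) OR NOT b)
    = a AND (NOT b AND b AND (b OR NOT d) OR NOT b)   — De Morgan
    = a AND (NOT b AND b OR NOT b)   — absorption
    = a AND NOT b   — complement / identity
E2: NOT NOT (a AND (NOT d AND NOT b OR d AND NOT b) OR b AND a)
    = NOT NOT (a AND NOT b OR b AND a)   — distribution
    = NOT NOT a   — distribution
    = a   — double negation
These differ: at a=1, b=1, d=0, E1 = 0 but E2 = 1.

No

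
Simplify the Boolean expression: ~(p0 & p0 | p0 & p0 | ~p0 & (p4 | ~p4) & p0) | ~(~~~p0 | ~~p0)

~(p0 & p0 | p0 & p0 | ~p0 & (p4 | ~p4) & p0) | ~(~~~p0 | ~~p0)
= ~(p0 & p0 | p0 & p0 | ~p0 & p0) | ~(~~~p0 | ~~p0)   — complement / identity
= ~(p0 & p0 | p0 & p0 | ~p0 & p0) | ~(~p0 | ~~p0)   — double negation
= ~(p0 & p0 | ~p0 & p0) | ~(~p0 | ~~p0)   — idempotence
= ~(p0 & p0 | ~p0 & p0) | p0 & ~p0   — De Morgan
= ~p0 | p0 & ~p0   — distribution
= ~p0   — complement / identity

~p0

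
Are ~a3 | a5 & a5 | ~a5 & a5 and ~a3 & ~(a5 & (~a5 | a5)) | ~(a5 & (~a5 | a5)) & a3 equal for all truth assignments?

No

E1: ~a3 | a5 & a5 | ~a5 & a5
    = ~a3 | a5
E2: ~a3 & ~(a5 & (~a5 | a5)) | ~(a5 & (~a5 | a5)) & a3
    = ~(a5 & (~a5 | a5))
    = ~a5
These differ: at a3=1, a5=1, E1 = 1 but E2 = 0.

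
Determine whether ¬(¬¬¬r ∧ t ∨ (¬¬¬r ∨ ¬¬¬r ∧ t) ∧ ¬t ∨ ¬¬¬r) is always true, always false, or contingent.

contingent

¬(¬¬¬r ∧ t ∨ (¬¬¬r ∨ ¬¬¬r ∧ t) ∧ ¬t ∨ ¬¬¬r)
= ¬(¬¬¬r ∧ t ∨ ¬¬¬r ∧ ¬t ∨ ¬¬¬r)   — absorption
= ¬(¬¬¬r ∨ ¬¬¬r)   — distribution
= ¬¬r ∧ ¬¬r   — De Morgan
= ¬¬r   — idempotence
= r   — double negation
This depends on r, so it is not a constant.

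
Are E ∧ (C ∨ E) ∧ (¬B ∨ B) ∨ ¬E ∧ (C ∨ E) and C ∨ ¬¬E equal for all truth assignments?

Yes

E1: E ∧ (C ∨ E) ∧ (¬B ∨ B) ∨ ¬E ∧ (C ∨ E)
    = E ∧ (C ∨ E) ∨ ¬E ∧ (C ∨ E)   [complement / identity]
    = C ∨ E   [distribution]
E2: C ∨ ¬¬E
    = C ∨ E   [double negation]
Both reduce to C ∨ E, so they are equivalent.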